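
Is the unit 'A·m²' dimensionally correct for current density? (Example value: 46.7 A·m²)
No

current density has SI base units: A / m^2
A·m² does NOT reduce to A / m^2; a valid unit for current density would be e.g. A/m².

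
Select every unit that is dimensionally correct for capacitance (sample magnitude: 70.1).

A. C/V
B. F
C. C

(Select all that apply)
A, B

capacitance has SI base units: A^2 * s^4 / (kg * m^2)

Checking each option against A^2 * s^4 / (kg * m^2):
  A. C/V: ✓ matches
  B. F: ✓ matches
  C. C: ✗ does not match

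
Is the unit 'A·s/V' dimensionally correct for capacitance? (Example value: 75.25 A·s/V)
Yes

capacitance has SI base units: A^2 * s^4 / (kg * m^2)
A·s/V reduces to the same SI base units, so it is a valid unit for capacitance.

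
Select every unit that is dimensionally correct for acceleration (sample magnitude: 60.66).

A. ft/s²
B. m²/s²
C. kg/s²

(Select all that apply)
A

acceleration has SI base units: m / s^2

Checking each option against m / s^2:
  A. ft/s²: ✓ matches
  B. m²/s²: ✗ does not match
  C. kg/s²: ✗ does not match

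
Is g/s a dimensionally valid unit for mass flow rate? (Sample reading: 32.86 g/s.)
Yes

mass flow rate has SI base units: kg / s
g/s reduces to the same SI base units, so it is a valid unit for mass flow rate.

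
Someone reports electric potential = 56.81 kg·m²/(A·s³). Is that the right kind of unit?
Yes

electric potential has SI base units: kg * m^2 / (A * s^3)
kg·m²/(A·s³) reduces to the same SI base units, so it is a valid unit for electric potential.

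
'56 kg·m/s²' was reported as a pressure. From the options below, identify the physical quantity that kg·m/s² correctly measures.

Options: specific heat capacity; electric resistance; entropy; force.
force

pressure should have units dimensionally equivalent to kg / (m * s^2) (e.g. Pa).
The given unit 'kg·m/s²' reduces to kg * m / s^2. Of the listed options, that is the dimensionality of force.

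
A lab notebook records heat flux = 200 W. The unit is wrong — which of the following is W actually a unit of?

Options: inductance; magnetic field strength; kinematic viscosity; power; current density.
power

heat flux should have units dimensionally equivalent to kg / s^3 (e.g. W/m²).
The given unit 'W' reduces to kg * m^2 / s^3. Of the listed options, that is the dimensionality of power.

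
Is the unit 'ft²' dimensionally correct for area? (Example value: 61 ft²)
Yes

area has SI base units: m^2
ft² reduces to the same SI base units, so it is a valid unit for area.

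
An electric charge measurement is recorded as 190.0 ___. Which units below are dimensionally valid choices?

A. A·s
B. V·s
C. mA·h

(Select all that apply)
A, C

electric charge has SI base units: A * s

Checking each option against A * s:
  A. A·s: ✓ matches
  B. V·s: ✗ does not match
  C. mA·h: ✓ matches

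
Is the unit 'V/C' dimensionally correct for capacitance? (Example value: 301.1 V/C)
No

capacitance has SI base units: A^2 * s^4 / (kg * m^2)
V/C does NOT reduce to A^2 * s^4 / (kg * m^2); a valid unit for capacitance would be e.g. F.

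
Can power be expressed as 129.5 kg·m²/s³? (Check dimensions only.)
Yes

power has SI base units: kg * m^2 / s^3
kg·m²/s³ reduces to the same SI base units, so it is a valid unit for power.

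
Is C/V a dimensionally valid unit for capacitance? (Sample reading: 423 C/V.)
Yes

capacitance has SI base units: A^2 * s^4 / (kg * m^2)
C/V reduces to the same SI base units, so it is a valid unit for capacitance.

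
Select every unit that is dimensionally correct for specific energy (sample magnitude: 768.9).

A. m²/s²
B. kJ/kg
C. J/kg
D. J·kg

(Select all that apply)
A, B, C

specific energy has SI base units: m^2 / s^2

Checking each option against m^2 / s^2:
  A. m²/s²: ✓ matches
  B. kJ/kg: ✓ matches
  C. J/kg: ✓ matches
  D. J·kg: ✗ does not match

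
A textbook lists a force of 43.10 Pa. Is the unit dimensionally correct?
No

force has SI base units: kg * m / s^2
Pa does NOT reduce to kg * m / s^2; a valid unit for force would be e.g. N.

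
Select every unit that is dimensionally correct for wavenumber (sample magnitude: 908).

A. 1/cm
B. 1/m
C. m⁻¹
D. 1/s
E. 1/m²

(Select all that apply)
A, B, C

wavenumber has SI base units: 1 / m

Checking each option against 1 / m:
  A. 1/cm: ✓ matches
  B. 1/m: ✓ matches
  C. m⁻¹: ✓ matches
  D. 1/s: ✗ does not match
  E. 1/m²: ✗ does not match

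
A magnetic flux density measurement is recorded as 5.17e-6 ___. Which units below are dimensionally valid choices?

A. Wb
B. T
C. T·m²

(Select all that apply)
B

magnetic flux density has SI base units: kg / (A * s^2)

Checking each option against kg / (A * s^2):
  A. Wb: ✗ does not match
  B. T: ✓ matches
  C. T·m²: ✗ does not match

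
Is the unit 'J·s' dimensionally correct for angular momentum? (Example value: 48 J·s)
Yes

angular momentum has SI base units: kg * m^2 / s
J·s reduces to the same SI base units, so it is a valid unit for angular momentum.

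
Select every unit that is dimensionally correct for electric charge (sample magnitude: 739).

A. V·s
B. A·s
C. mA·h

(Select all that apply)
B, C

electric charge has SI base units: A * s

Checking each option against A * s:
  A. V·s: ✗ does not match
  B. A·s: ✓ matches
  C. mA·h: ✓ matches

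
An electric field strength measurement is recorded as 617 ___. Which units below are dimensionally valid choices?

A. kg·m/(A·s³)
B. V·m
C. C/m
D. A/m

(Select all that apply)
A

electric field strength has SI base units: kg * m / (A * s^3)

Checking each option against kg * m / (A * s^3):
  A. kg·m/(A·s³): ✓ matches
  B. V·m: ✗ does not match
  C. C/m: ✗ does not match
  D. A/m: ✗ does not match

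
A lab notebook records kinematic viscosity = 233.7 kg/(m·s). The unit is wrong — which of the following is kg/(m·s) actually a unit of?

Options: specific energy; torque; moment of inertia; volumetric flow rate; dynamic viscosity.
dynamic viscosity

kinematic viscosity should have units dimensionally equivalent to m^2 / s (e.g. m²/s).
The given unit 'kg/(m·s)' reduces to kg / (m * s). Of the listed options, that is the dimensionality of dynamic viscosity.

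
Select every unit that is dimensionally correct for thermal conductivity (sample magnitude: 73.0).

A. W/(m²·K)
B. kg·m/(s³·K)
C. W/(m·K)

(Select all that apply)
B, C

thermal conductivity has SI base units: kg * m / (s^3 * K)

Checking each option against kg * m / (s^3 * K):
  A. W/(m²·K): ✗ does not match
  B. kg·m/(s³·K): ✓ matches
  C. W/(m·K): ✓ matches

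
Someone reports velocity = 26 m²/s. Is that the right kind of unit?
No

velocity has SI base units: m / s
m²/s does NOT reduce to m / s; a valid unit for velocity would be e.g. m/s.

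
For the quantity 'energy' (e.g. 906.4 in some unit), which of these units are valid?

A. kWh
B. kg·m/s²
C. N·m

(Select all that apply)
A, C

energy has SI base units: kg * m^2 / s^2

Checking each option against kg * m^2 / s^2:
  A. kWh: ✓ matches
  B. kg·m/s²: ✗ does not match
  C. N·m: ✓ matches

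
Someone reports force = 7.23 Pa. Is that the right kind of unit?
No

force has SI base units: kg * m / s^2
Pa does NOT reduce to kg * m / s^2; a valid unit for force would be e.g. N.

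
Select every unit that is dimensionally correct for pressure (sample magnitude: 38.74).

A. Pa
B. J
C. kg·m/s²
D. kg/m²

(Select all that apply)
A

pressure has SI base units: kg / (m * s^2)

Checking each option against kg / (m * s^2):
  A. Pa: ✓ matches
  B. J: ✗ does not match
  C. kg·m/s²: ✗ does not match
  D. kg/m²: ✗ does not match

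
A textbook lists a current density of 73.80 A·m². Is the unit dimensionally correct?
No

current density has SI base units: A / m^2
A·m² does NOT reduce to A / m^2; a valid unit for current density would be e.g. A/m².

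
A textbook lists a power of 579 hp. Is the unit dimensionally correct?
Yes

power has SI base units: kg * m^2 / s^3
hp reduces to the same SI base units, so it is a valid unit for power.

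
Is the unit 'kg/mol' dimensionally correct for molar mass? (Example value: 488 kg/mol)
Yes

molar mass has SI base units: kg / mol
kg/mol reduces to the same SI base units, so it is a valid unit for molar mass.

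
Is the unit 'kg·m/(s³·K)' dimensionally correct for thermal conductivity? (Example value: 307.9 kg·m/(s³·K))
Yes

thermal conductivity has SI base units: kg * m / (s^3 * K)
kg·m/(s³·K) reduces to the same SI base units, so it is a valid unit for thermal conductivity.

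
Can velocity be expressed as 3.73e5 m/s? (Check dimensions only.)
Yes

velocity has SI base units: m / s
m/s reduces to the same SI base units, so it is a valid unit for velocity.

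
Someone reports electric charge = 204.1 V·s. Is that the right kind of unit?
No

electric charge has SI base units: A * s
V·s does NOT reduce to A * s; a valid unit for electric charge would be e.g. C.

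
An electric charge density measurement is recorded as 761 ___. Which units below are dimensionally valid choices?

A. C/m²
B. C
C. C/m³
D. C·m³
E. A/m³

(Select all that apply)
C

electric charge density has SI base units: A * s / m^3

Checking each option against A * s / m^3:
  A. C/m²: ✗ does not match
  B. C: ✗ does not match
  C. C/m³: ✓ matches
  D. C·m³: ✗ does not match
  E. A/m³: ✗ does not match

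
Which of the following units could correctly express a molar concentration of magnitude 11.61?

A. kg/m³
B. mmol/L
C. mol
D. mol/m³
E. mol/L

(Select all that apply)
B, D, E

molar concentration has SI base units: mol / m^3

Checking each option against mol / m^3:
  A. kg/m³: ✗ does not match
  B. mmol/L: ✓ matches
  C. mol: ✗ does not match
  D. mol/m³: ✓ matches
  E. mol/L: ✓ matches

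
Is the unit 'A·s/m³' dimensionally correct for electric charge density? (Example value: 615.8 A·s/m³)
Yes

electric charge density has SI base units: A * s / m^3
A·s/m³ reduces to the same SI base units, so it is a valid unit for electric charge density.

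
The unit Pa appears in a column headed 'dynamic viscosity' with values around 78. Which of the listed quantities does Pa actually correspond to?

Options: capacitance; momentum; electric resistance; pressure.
pressure

dynamic viscosity should have units dimensionally equivalent to kg / (m * s) (e.g. Pa·s).
The given unit 'Pa' reduces to kg / (m * s^2). Of the listed options, that is the dimensionality of pressure.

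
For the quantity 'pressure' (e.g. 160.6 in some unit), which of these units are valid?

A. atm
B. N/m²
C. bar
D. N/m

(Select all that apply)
A, B, C

pressure has SI base units: kg / (m * s^2)

Checking each option against kg / (m * s^2):
  A. atm: ✓ matches
  B. N/m²: ✓ matches
  C. bar: ✓ matches
  D. N/m: ✗ does not match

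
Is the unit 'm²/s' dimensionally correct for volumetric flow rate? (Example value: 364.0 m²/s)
No

volumetric flow rate has SI base units: m^3 / s
m²/s does NOT reduce to m^3 / s; a valid unit for volumetric flow rate would be e.g. m³/s.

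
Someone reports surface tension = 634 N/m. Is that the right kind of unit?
Yes

surface tension has SI base units: kg / s^2
N/m reduces to the same SI base units, so it is a valid unit for surface tension.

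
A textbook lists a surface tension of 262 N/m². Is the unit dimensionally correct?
No

surface tension has SI base units: kg / s^2
N/m² does NOT reduce to kg / s^2; a valid unit for surface tension would be e.g. N/m.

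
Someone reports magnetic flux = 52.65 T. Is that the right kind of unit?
No

magnetic flux has SI base units: kg * m^2 / (A * s^2)
T does NOT reduce to kg * m^2 / (A * s^2); a valid unit for magnetic flux would be e.g. Wb.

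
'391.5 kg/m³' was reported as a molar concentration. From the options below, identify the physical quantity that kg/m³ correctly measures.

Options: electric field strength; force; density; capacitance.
density

molar concentration should have units dimensionally equivalent to mol / m^3 (e.g. mol/m³).
The given unit 'kg/m³' reduces to kg / m^3. Of the listed options, that is the dimensionality of density.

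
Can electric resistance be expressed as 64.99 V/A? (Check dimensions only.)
Yes

electric resistance has SI base units: kg * m^2 / (A^2 * s^3)
V/A reduces to the same SI base units, so it is a valid unit for electric resistance.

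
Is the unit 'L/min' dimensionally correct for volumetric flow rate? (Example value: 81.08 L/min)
Yes

volumetric flow rate has SI base units: m^3 / s
L/min reduces to the same SI base units, so it is a valid unit for volumetric flow rate.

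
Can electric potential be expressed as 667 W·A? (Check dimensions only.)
No

electric potential has SI base units: kg * m^2 / (A * s^3)
W·A does NOT reduce to kg * m^2 / (A * s^3); a valid unit for electric potential would be e.g. V.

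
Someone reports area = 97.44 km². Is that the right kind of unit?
Yes

area has SI base units: m^2
km² reduces to the same SI base units, so it is a valid unit for area.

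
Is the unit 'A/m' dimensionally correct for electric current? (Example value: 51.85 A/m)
No

electric current has SI base units: A
A/m does NOT reduce to A; a valid unit for electric current would be e.g. A.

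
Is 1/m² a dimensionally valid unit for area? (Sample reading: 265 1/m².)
No

area has SI base units: m^2
1/m² does NOT reduce to m^2; a valid unit for area would be e.g. m².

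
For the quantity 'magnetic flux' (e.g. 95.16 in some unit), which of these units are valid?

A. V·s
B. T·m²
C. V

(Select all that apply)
A, B

magnetic flux has SI base units: kg * m^2 / (A * s^2)

Checking each option against kg * m^2 / (A * s^2):
  A. V·s: ✓ matches
  B. T·m²: ✓ matches
  C. V: ✗ does not match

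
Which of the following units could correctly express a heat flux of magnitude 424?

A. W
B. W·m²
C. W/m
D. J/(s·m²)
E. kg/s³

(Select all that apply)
D, E

heat flux has SI base units: kg / s^3

Checking each option against kg / s^3:
  A. W: ✗ does not match
  B. W·m²: ✗ does not match
  C. W/m: ✗ does not match
  D. J/(s·m²): ✓ matches
  E. kg/s³: ✓ matches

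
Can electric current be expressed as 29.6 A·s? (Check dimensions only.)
No

electric current has SI base units: A
A·s does NOT reduce to A; a valid unit for electric current would be e.g. A.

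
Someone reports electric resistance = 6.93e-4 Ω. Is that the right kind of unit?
Yes

electric resistance has SI base units: kg * m^2 / (A^2 * s^3)
Ω reduces to the same SI base units, so it is a valid unit for electric resistance.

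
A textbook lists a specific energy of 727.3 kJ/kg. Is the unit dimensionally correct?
Yes

specific energy has SI base units: m^2 / s^2
kJ/kg reduces to the same SI base units, so it is a valid unit for specific energy.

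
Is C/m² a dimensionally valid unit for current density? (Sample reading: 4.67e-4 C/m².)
No

current density has SI base units: A / m^2
C/m² does NOT reduce to A / m^2; a valid unit for current density would be e.g. A/m².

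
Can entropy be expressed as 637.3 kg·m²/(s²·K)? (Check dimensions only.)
Yes

entropy has SI base units: kg * m^2 / (s^2 * K)
kg·m²/(s²·K) reduces to the same SI base units, so it is a valid unit for entropy.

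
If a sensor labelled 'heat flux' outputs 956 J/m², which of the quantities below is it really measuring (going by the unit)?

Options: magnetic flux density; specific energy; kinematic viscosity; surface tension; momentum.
surface tension

heat flux should have units dimensionally equivalent to kg / s^3 (e.g. W/m²).
The given unit 'J/m²' reduces to kg / s^2. Of the listed options, that is the dimensionality of surface tension.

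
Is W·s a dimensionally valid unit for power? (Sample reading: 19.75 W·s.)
No

power has SI base units: kg * m^2 / s^3
W·s does NOT reduce to kg * m^2 / s^3; a valid unit for power would be e.g. W.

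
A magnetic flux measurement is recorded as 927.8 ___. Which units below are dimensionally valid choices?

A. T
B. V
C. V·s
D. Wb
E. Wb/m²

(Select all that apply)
C, D

magnetic flux has SI base units: kg * m^2 / (A * s^2)

Checking each option against kg * m^2 / (A * s^2):
  A. T: ✗ does not match
  B. V: ✗ does not match
  C. V·s: ✓ matches
  D. Wb: ✓ matches
  E. Wb/m²: ✗ does not match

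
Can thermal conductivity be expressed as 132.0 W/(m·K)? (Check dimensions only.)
Yes

thermal conductivity has SI base units: kg * m / (s^3 * K)
W/(m·K) reduces to the same SI base units, so it is a valid unit for thermal conductivity.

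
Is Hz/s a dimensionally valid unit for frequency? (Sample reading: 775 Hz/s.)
No

frequency has SI base units: 1 / s
Hz/s does NOT reduce to 1 / s; a valid unit for frequency would be e.g. Hz.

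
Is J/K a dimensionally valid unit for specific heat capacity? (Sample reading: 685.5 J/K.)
No

specific heat capacity has SI base units: m^2 / (s^2 * K)
J/K does NOT reduce to m^2 / (s^2 * K); a valid unit for specific heat capacity would be e.g. J/(kg·K).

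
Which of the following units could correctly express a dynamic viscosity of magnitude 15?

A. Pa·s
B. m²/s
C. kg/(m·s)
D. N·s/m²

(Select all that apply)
A, C, D

dynamic viscosity has SI base units: kg / (m * s)

Checking each option against kg / (m * s):
  A. Pa·s: ✓ matches
  B. m²/s: ✗ does not match
  C. kg/(m·s): ✓ matches
  D. N·s/m²: ✓ matches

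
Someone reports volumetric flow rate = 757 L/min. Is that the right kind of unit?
Yes

volumetric flow rate has SI base units: m^3 / s
L/min reduces to the same SI base units, so it is a valid unit for volumetric flow rate.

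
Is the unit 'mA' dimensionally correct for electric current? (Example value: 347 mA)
Yes

electric current has SI base units: A
mA reduces to the same SI base units, so it is a valid unit for electric current.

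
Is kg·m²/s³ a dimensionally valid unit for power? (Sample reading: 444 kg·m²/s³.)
Yes

power has SI base units: kg * m^2 / s^3
kg·m²/s³ reduces to the same SI base units, so it is a valid unit for power.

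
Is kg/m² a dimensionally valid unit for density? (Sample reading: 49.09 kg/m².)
No

density has SI base units: kg / m^3
kg/m² does NOT reduce to kg / m^3; a valid unit for density would be e.g. kg/m³.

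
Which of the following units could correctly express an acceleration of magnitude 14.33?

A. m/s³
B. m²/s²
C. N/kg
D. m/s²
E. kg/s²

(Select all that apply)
C, D

acceleration has SI base units: m / s^2

Checking each option against m / s^2:
  A. m/s³: ✗ does not match
  B. m²/s²: ✗ does not match
  C. N/kg: ✓ matches
  D. m/s²: ✓ matches
  E. kg/s²: ✗ does not match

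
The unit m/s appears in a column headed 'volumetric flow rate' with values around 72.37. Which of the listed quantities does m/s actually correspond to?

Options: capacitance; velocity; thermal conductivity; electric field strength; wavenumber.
velocity

volumetric flow rate should have units dimensionally equivalent to m^3 / s (e.g. m³/s).
The given unit 'm/s' reduces to m / s. Of the listed options, that is the dimensionality of velocity.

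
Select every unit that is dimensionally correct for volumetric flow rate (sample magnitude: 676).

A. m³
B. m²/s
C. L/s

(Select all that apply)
C

volumetric flow rate has SI base units: m^3 / s

Checking each option against m^3 / s:
  A. m³: ✗ does not match
  B. m²/s: ✗ does not match
  C. L/s: ✓ matches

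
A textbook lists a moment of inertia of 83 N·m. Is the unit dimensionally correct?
No

moment of inertia has SI base units: kg * m^2
N·m does NOT reduce to kg * m^2; a valid unit for moment of inertia would be e.g. kg·m².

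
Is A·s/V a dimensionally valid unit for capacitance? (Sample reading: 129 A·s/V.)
Yes

capacitance has SI base units: A^2 * s^4 / (kg * m^2)
A·s/V reduces to the same SI base units, so it is a valid unit for capacitance.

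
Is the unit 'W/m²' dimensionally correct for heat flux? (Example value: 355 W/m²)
Yes

heat flux has SI base units: kg / s^3
W/m² reduces to the same SI base units, so it is a valid unit for heat flux.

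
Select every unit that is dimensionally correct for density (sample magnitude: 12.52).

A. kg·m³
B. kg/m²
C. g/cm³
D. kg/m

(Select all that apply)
C

density has SI base units: kg / m^3

Checking each option against kg / m^3:
  A. kg·m³: ✗ does not match
  B. kg/m²: ✗ does not match
  C. g/cm³: ✓ matches
  D. kg/m: ✗ does not match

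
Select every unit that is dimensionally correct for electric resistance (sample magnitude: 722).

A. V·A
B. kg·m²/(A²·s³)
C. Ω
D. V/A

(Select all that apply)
B, C, D

electric resistance has SI base units: kg * m^2 / (A^2 * s^3)

Checking each option against kg * m^2 / (A^2 * s^3):
  A. V·A: ✗ does not match
  B. kg·m²/(A²·s³): ✓ matches
  C. Ω: ✓ matches
  D. V/A: ✓ matches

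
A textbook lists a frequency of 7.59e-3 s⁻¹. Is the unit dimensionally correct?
Yes

frequency has SI base units: 1 / s
s⁻¹ reduces to the same SI base units, so it is a valid unit for frequency.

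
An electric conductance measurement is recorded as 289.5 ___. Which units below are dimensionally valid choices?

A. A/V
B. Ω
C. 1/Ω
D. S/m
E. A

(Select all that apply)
A, C

electric conductance has SI base units: A^2 * s^3 / (kg * m^2)

Checking each option against A^2 * s^3 / (kg * m^2):
  A. A/V: ✓ matches
  B. Ω: ✗ does not match
  C. 1/Ω: ✓ matches
  D. S/m: ✗ does not match
  E. A: ✗ does not match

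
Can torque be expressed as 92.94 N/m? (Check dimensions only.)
No

torque has SI base units: kg * m^2 / s^2
N/m does NOT reduce to kg * m^2 / s^2; a valid unit for torque would be e.g. N·m.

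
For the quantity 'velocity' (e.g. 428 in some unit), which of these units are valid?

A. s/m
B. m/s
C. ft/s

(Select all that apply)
B, C

velocity has SI base units: m / s

Checking each option against m / s:
  A. s/m: ✗ does not match
  B. m/s: ✓ matches
  C. ft/s: ✓ matches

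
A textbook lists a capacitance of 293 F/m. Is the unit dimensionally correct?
No

capacitance has SI base units: A^2 * s^4 / (kg * m^2)
F/m does NOT reduce to A^2 * s^4 / (kg * m^2); a valid unit for capacitance would be e.g. F.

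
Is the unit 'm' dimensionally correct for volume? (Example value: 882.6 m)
No

volume has SI base units: m^3
m does NOT reduce to m^3; a valid unit for volume would be e.g. m³.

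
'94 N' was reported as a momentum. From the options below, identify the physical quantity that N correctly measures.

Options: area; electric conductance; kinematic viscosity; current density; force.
force

momentum should have units dimensionally equivalent to kg * m / s (e.g. kg·m/s).
The given unit 'N' reduces to kg * m / s^2. Of the listed options, that is the dimensionality of force.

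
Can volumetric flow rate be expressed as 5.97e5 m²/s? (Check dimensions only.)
No

volumetric flow rate has SI base units: m^3 / s
m²/s does NOT reduce to m^3 / s; a valid unit for volumetric flow rate would be e.g. m³/s.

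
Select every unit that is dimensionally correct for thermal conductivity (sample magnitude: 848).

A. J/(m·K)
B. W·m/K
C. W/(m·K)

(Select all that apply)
C

thermal conductivity has SI base units: kg * m / (s^3 * K)

Checking each option against kg * m / (s^3 * K):
  A. J/(m·K): ✗ does not match
  B. W·m/K: ✗ does not match
  C. W/(m·K): ✓ matches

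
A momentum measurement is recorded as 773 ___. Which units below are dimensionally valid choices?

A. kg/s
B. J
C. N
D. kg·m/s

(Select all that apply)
D

momentum has SI base units: kg * m / s

Checking each option against kg * m / s:
  A. kg/s: ✗ does not match
  B. J: ✗ does not match
  C. N: ✗ does not match
  D. kg·m/s: ✓ matches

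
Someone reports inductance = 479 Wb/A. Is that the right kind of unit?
Yes

inductance has SI base units: kg * m^2 / (A^2 * s^2)
Wb/A reduces to the same SI base units, so it is a valid unit for inductance.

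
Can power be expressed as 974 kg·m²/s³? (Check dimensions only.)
Yes

power has SI base units: kg * m^2 / s^3
kg·m²/s³ reduces to the same SI base units, so it is a valid unit for power.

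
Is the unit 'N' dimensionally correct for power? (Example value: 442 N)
No

power has SI base units: kg * m^2 / s^3
N does NOT reduce to kg * m^2 / s^3; a valid unit for power would be e.g. W.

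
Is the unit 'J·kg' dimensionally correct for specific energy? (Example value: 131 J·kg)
No

specific energy has SI base units: m^2 / s^2
J·kg does NOT reduce to m^2 / s^2; a valid unit for specific energy would be e.g. J/kg.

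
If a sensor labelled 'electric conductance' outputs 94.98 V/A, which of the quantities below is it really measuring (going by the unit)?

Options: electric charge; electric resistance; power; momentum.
electric resistance

electric conductance should have units dimensionally equivalent to A^2 * s^3 / (kg * m^2) (e.g. S).
The given unit 'V/A' reduces to kg * m^2 / (A^2 * s^3). Of the listed options, that is the dimensionality of electric resistance.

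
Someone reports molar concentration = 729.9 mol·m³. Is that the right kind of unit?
No

molar concentration has SI base units: mol / m^3
mol·m³ does NOT reduce to mol / m^3; a valid unit for molar concentration would be e.g. mol/m³.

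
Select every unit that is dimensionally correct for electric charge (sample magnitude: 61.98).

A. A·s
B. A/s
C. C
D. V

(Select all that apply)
A, C

electric charge has SI base units: A * s

Checking each option against A * s:
  A. A·s: ✓ matches
  B. A/s: ✗ does not match
  C. C: ✓ matches
  D. V: ✗ does not match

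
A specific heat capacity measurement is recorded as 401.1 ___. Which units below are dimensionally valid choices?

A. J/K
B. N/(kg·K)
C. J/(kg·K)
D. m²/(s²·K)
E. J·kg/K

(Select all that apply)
C, D

specific heat capacity has SI base units: m^2 / (s^2 * K)

Checking each option against m^2 / (s^2 * K):
  A. J/K: ✗ does not match
  B. N/(kg·K): ✗ does not match
  C. J/(kg·K): ✓ matches
  D. m²/(s²·K): ✓ matches
  E. J·kg/K: ✗ does not match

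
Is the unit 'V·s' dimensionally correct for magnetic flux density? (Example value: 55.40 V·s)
No

magnetic flux density has SI base units: kg / (A * s^2)
V·s does NOT reduce to kg / (A * s^2); a valid unit for magnetic flux density would be e.g. T.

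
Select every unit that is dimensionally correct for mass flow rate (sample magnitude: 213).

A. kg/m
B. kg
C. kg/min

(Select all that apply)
C

mass flow rate has SI base units: kg / s

Checking each option against kg / s:
  A. kg/m: ✗ does not match
  B. kg: ✗ does not match
  C. kg/min: ✓ matches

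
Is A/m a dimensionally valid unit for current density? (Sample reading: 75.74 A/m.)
No

current density has SI base units: A / m^2
A/m does NOT reduce to A / m^2; a valid unit for current density would be e.g. A/m².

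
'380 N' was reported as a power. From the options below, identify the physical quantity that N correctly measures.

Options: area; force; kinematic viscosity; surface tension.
force

power should have units dimensionally equivalent to kg * m^2 / s^3 (e.g. W).
The given unit 'N' reduces to kg * m / s^2. Of the listed options, that is the dimensionality of force.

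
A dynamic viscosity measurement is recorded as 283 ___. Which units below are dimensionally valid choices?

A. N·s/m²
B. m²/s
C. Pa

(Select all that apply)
A

dynamic viscosity has SI base units: kg / (m * s)

Checking each option against kg / (m * s):
  A. N·s/m²: ✓ matches
  B. m²/s: ✗ does not match
  C. Pa: ✗ does not match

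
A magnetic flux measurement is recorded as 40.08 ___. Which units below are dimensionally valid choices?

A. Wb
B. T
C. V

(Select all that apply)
A

magnetic flux has SI base units: kg * m^2 / (A * s^2)

Checking each option against kg * m^2 / (A * s^2):
  A. Wb: ✓ matches
  B. T: ✗ does not match
  C. V: ✗ does not match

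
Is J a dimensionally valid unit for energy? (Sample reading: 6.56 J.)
Yes

energy has SI base units: kg * m^2 / s^2
J reduces to the same SI base units, so it is a valid unit for energy.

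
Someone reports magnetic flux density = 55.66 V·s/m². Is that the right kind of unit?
Yes

magnetic flux density has SI base units: kg / (A * s^2)
V·s/m² reduces to the same SI base units, so it is a valid unit for magnetic flux density.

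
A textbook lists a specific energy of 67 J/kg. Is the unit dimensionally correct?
Yes

specific energy has SI base units: m^2 / s^2
J/kg reduces to the same SI base units, so it is a valid unit for specific energy.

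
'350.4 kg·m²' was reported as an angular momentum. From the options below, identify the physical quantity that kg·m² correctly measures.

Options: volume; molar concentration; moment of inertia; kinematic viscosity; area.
moment of inertia

angular momentum should have units dimensionally equivalent to kg * m^2 / s (e.g. kg·m²/s).
The given unit 'kg·m²' reduces to kg * m^2. Of the listed options, that is the dimensionality of moment of inertia.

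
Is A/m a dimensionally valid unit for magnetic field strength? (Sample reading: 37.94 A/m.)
Yes

magnetic field strength has SI base units: A / m
A/m reduces to the same SI base units, so it is a valid unit for magnetic field strength.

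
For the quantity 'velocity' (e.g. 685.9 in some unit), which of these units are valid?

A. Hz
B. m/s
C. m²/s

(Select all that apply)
B

velocity has SI base units: m / s

Checking each option against m / s:
  A. Hz: ✗ does not match
  B. m/s: ✓ matches
  C. m²/s: ✗ does not match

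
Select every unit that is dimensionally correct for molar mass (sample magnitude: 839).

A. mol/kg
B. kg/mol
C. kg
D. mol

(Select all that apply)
B

molar mass has SI base units: kg / mol

Checking each option against kg / mol:
  A. mol/kg: ✗ does not match
  B. kg/mol: ✓ matches
  C. kg: ✗ does not match
  D. mol: ✗ does not match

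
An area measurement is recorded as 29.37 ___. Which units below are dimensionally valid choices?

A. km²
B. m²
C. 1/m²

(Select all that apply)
A, B

area has SI base units: m^2

Checking each option against m^2:
  A. km²: ✓ matches
  B. m²: ✓ matches
  C. 1/m²: ✗ does not match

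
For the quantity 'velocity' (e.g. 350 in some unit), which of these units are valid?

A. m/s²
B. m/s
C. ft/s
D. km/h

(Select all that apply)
B, C, D

velocity has SI base units: m / s

Checking each option against m / s:
  A. m/s²: ✗ does not match
  B. m/s: ✓ matches
  C. ft/s: ✓ matches
  D. km/h: ✓ matches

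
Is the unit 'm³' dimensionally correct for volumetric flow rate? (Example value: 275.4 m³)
No

volumetric flow rate has SI base units: m^3 / s
m³ does NOT reduce to m^3 / s; a valid unit for volumetric flow rate would be e.g. m³/s.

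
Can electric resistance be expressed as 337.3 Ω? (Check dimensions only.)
Yes

electric resistance has SI base units: kg * m^2 / (A^2 * s^3)
Ω reduces to the same SI base units, so it is a valid unit for electric resistance.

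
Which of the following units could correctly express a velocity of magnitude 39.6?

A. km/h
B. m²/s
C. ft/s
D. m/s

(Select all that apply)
A, C, D

velocity has SI base units: m / s

Checking each option against m / s:
  A. km/h: ✓ matches
  B. m²/s: ✗ does not match
  C. ft/s: ✓ matches
  D. m/s: ✓ matches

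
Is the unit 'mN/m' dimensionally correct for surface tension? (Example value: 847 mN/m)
Yes

surface tension has SI base units: kg / s^2
mN/m reduces to the same SI base units, so it is a valid unit for surface tension.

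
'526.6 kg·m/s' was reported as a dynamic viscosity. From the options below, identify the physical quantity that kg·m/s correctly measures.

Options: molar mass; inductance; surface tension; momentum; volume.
momentum

dynamic viscosity should have units dimensionally equivalent to kg / (m * s) (e.g. Pa·s).
The given unit 'kg·m/s' reduces to kg * m / s. Of the listed options, that is the dimensionality of momentum.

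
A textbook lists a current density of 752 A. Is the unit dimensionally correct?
No

current density has SI base units: A / m^2
A does NOT reduce to A / m^2; a valid unit for current density would be e.g. A/m².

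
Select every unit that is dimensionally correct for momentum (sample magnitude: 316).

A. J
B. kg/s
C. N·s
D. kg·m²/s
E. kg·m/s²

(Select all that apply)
C

momentum has SI base units: kg * m / s

Checking each option against kg * m / s:
  A. J: ✗ does not match
  B. kg/s: ✗ does not match
  C. N·s: ✓ matches
  D. kg·m²/s: ✗ does not match
  E. kg·m/s²: ✗ does not match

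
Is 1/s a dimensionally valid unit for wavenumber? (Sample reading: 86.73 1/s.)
No

wavenumber has SI base units: 1 / m
1/s does NOT reduce to 1 / m; a valid unit for wavenumber would be e.g. 1/m.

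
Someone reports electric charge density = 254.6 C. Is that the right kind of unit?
No

electric charge density has SI base units: A * s / m^3
C does NOT reduce to A * s / m^3; a valid unit for electric charge density would be e.g. C/m³.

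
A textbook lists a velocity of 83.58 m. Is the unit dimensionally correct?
No

velocity has SI base units: m / s
m does NOT reduce to m / s; a valid unit for velocity would be e.g. m/s.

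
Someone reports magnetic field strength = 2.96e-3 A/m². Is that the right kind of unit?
No

magnetic field strength has SI base units: A / m
A/m² does NOT reduce to A / m; a valid unit for magnetic field strength would be e.g. A/m.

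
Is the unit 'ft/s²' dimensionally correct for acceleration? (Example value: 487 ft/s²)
Yes

acceleration has SI base units: m / s^2
ft/s² reduces to the same SI base units, so it is a valid unit for acceleration.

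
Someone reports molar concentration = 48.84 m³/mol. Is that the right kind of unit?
No

molar concentration has SI base units: mol / m^3
m³/mol does NOT reduce to mol / m^3; a valid unit for molar concentration would be e.g. mol/m³.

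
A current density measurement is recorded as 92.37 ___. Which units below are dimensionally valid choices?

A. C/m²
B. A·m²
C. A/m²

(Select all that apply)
C

current density has SI base units: A / m^2

Checking each option against A / m^2:
  A. C/m²: ✗ does not match
  B. A·m²: ✗ does not match
  C. A/m²: ✓ matches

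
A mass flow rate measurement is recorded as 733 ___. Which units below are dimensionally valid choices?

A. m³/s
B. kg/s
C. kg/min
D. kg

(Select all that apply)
B, C

mass flow rate has SI base units: kg / s

Checking each option against kg / s:
  A. m³/s: ✗ does not match
  B. kg/s: ✓ matches
  C. kg/min: ✓ matches
  D. kg: ✗ does not match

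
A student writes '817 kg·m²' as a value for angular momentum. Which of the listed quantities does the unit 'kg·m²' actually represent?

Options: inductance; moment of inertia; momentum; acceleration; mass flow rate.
moment of inertia

angular momentum should have units dimensionally equivalent to kg * m^2 / s (e.g. kg·m²/s).
The given unit 'kg·m²' reduces to kg * m^2. Of the listed options, that is the dimensionality of moment of inertia.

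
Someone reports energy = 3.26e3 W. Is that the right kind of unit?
No

energy has SI base units: kg * m^2 / s^2
W does NOT reduce to kg * m^2 / s^2; a valid unit for energy would be e.g. J.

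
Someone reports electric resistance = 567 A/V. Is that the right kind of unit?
No

electric resistance has SI base units: kg * m^2 / (A^2 * s^3)
A/V does NOT reduce to kg * m^2 / (A^2 * s^3); a valid unit for electric resistance would be e.g. Ω.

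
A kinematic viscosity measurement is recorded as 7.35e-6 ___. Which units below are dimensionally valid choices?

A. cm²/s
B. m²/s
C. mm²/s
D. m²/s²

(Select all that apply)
A, B, C

kinematic viscosity has SI base units: m^2 / s

Checking each option against m^2 / s:
  A. cm²/s: ✓ matches
  B. m²/s: ✓ matches
  C. mm²/s: ✓ matches
  D. m²/s²: ✗ does not match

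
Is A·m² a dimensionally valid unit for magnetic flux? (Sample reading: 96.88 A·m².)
No

magnetic flux has SI base units: kg * m^2 / (A * s^2)
A·m² does NOT reduce to kg * m^2 / (A * s^2); a valid unit for magnetic flux would be e.g. Wb.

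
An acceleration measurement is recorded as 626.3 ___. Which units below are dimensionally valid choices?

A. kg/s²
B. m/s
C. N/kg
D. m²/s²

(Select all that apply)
C

acceleration has SI base units: m / s^2

Checking each option against m / s^2:
  A. kg/s²: ✗ does not match
  B. m/s: ✗ does not match
  C. N/kg: ✓ matches
  D. m²/s²: ✗ does not match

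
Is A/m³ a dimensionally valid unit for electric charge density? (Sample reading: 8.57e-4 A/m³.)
No

electric charge density has SI base units: A * s / m^3
A/m³ does NOT reduce to A * s / m^3; a valid unit for electric charge density would be e.g. C/m³.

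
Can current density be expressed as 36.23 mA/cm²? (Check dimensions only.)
Yes

current density has SI base units: A / m^2
mA/cm² reduces to the same SI base units, so it is a valid unit for current density.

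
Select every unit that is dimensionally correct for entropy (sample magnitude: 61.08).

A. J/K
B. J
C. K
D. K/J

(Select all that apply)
A

entropy has SI base units: kg * m^2 / (s^2 * K)

Checking each option against kg * m^2 / (s^2 * K):
  A. J/K: ✓ matches
  B. J: ✗ does not match
  C. K: ✗ does not match
  D. K/J: ✗ does not match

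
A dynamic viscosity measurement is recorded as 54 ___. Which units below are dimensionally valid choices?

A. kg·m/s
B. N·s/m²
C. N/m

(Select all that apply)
B

dynamic viscosity has SI base units: kg / (m * s)

Checking each option against kg / (m * s):
  A. kg·m/s: ✗ does not match
  B. N·s/m²: ✓ matches
  C. N/m: ✗ does not match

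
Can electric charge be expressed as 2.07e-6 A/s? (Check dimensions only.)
No

electric charge has SI base units: A * s
A/s does NOT reduce to A * s; a valid unit for electric charge would be e.g. C.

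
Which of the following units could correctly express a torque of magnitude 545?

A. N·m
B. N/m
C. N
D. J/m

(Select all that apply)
A

torque has SI base units: kg * m^2 / s^2

Checking each option against kg * m^2 / s^2:
  A. N·m: ✓ matches
  B. N/m: ✗ does not match
  C. N: ✗ does not match
  D. J/m: ✗ does not match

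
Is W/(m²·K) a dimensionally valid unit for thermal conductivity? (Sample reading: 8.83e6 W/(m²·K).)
No

thermal conductivity has SI base units: kg * m / (s^3 * K)
W/(m²·K) does NOT reduce to kg * m / (s^3 * K); a valid unit for thermal conductivity would be e.g. W/(m·K).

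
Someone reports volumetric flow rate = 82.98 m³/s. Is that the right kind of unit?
Yes

volumetric flow rate has SI base units: m^3 / s
m³/s reduces to the same SI base units, so it is a valid unit for volumetric flow rate.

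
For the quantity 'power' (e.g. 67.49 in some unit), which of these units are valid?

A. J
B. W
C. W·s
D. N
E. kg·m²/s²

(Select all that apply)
B

power has SI base units: kg * m^2 / s^3

Checking each option against kg * m^2 / s^3:
  A. J: ✗ does not match
  B. W: ✓ matches
  C. W·s: ✗ does not match
  D. N: ✗ does not match
  E. kg·m²/s²: ✗ does not match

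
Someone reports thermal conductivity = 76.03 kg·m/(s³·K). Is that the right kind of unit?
Yes

thermal conductivity has SI base units: kg * m / (s^3 * K)
kg·m/(s³·K) reduces to the same SI base units, so it is a valid unit for thermal conductivity.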